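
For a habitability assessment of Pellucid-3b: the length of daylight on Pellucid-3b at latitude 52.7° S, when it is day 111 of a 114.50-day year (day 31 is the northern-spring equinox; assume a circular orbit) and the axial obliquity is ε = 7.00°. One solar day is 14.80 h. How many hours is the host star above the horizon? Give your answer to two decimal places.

Solar longitude: λ_s = 360° × (111 − 31)/114.50 = 251.528°.
sin δ = sin 7.00° × sin 251.528° = -0.11559, so δ = -6.638°.
cos H₀ = −tan φ · tan δ = −tan(-52.7°) × tan(-6.638°) = -0.1528, so H₀ = 1.7242 rad = 98.79°.
Daylight = 2H₀/(2π) × 14.80 h = (1.7242/π) × 14.80 = 8.12 h.

8.12 h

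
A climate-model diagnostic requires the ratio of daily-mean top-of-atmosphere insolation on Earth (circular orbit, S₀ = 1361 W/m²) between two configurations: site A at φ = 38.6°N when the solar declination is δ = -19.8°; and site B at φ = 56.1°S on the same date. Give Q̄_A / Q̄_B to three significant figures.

Q̄_A / Q̄_B ≈ 0.416

— Configuration A (φ=+38.6°):
cos H₀ = −tan(+38.6°) tan(-19.800°) = 0.2874, H₀ = 1.2793 rad.
Bracket: H₀ sin φ sin δ + cos φ cos δ sin H₀ = 1.2793×0.62388×-0.33874 + 0.78152×0.94088×0.95781 = -0.270358 + 0.704294 = 0.433936.
Q̄ = (S₀/π) × [bracket] = (1361/π) × 0.433936 = 187.99 W/m².
— Configuration B (φ=-56.1°):
cos H₀ = −tan(-56.1°) tan(-19.800°) = -0.5358, H₀ = 2.1362 rad.
Bracket: H₀ sin φ sin δ + cos φ cos δ sin H₀ = 2.1362×-0.83001×-0.33874 + 0.55775×0.94088×0.84436 = 0.600609 + 0.443100 = 1.043709.
Q̄ = (S₀/π) × [bracket] = (1361/π) × 1.043709 = 452.16 W/m².
Ratio Q̄_A / Q̄_B = 187.99 / 452.16 = 0.4158.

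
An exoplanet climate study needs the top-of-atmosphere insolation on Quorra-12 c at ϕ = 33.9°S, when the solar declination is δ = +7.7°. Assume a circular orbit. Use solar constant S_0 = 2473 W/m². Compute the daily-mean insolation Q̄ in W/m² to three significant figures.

Q̄ ≈ 558 W/m²

cos h₀ = −tan(-33.9°) tan(+7.700°) = 0.0909, h₀ = 1.4798 rad.
Bracket: h₀ sin ϕ sin δ + cos ϕ cos δ sin h₀ = 1.4798×-0.55775×0.13399 + 0.83001×0.99098×0.99586 = -0.110590 + 0.819118 = 0.708528.
Q̄ = (S_0/π) × [bracket] = (2473/π) × 0.708528 = 557.7 W/m².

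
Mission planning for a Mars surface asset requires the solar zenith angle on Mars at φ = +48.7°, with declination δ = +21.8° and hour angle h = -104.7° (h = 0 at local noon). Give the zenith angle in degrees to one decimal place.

cos θ_z = sin φ sin δ + cos φ cos δ cos h = 0.278995 + -0.155503 = 0.123492.
θ_z = arccos(0.123492) = 82.9°.

θ_z = 82.9°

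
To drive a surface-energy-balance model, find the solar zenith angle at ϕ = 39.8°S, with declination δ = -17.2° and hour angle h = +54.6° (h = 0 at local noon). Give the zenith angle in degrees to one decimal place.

cos θ_z = sin ϕ sin δ + cos ϕ cos δ cos h = 0.189286 + 0.425149 = 0.614435.
θ_z = arccos(0.614435) = 52.1°.

θ_z = 52.1°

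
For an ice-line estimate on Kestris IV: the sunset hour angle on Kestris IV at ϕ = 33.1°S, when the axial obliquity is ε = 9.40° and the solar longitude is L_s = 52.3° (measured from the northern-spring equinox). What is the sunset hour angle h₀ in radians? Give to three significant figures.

h₀ = 1.49 rad

Solar declination: sin δ = sin ε · sin L_s = sin 9.40° × sin 52.3° = 0.12923, so δ = +7.425°.
cos h₀ = −tan ϕ · tan δ = −tan(-33.1°) × tan(+7.425°) = 0.0850, so h₀ = 1.4857 rad = 85.13°.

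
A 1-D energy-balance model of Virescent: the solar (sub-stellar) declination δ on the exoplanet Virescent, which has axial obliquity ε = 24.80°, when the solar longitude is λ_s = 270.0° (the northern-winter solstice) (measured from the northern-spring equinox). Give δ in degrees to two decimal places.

δ = -24.80°

sin δ = sin ε · sin λ_s = sin 24.80° × sin 270.0° = -0.419452.
δ = arcsin(-0.419452) = -24.80°.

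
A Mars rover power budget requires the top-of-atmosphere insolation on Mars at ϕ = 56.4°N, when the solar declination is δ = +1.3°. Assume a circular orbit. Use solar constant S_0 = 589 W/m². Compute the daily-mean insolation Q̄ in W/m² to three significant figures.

cos h₀ = −tan(+56.4°) tan(+1.300°) = -0.0342, h₀ = 1.6050 rad.
Bracket: h₀ sin ϕ sin δ + cos ϕ cos δ sin h₀ = 1.6050×0.83292×0.02269 + 0.55339×0.99974×0.99942 = 0.030333 + 0.552925 = 0.583258.
Q̄ = (S_0/π) × [bracket] = (589/π) × 0.583258 = 109.4 W/m².

Q̄ ≈ 109 W/m²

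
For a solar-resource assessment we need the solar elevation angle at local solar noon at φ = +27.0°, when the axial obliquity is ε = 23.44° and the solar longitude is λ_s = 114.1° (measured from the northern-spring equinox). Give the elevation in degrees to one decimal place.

Solar declination: sin δ = sin ε · sin λ_s = sin 23.44° × sin 114.1° = 0.36311, so δ = +21.292°.
At local noon the hour angle is zero, so the zenith angle equals |φ − δ| = |+27.0° − (+21.292°)| = 5.708°.
Elevation = 90° − 5.708° = 84.3°.

84.3°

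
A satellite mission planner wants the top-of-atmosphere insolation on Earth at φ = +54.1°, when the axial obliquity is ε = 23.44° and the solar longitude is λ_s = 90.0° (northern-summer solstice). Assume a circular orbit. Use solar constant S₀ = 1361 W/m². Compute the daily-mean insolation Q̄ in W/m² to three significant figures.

Q̄ ≈ 496 W/m²

Solar declination: sin δ = sin ε · sin λ_s = sin 23.44° × sin 90.0° = 0.39779, so δ = +23.440°.
cos H₀ = −tan(+54.1°) tan(+23.440°) = -0.5990, H₀ = 2.2130 rad.
Bracket: H₀ sin φ sin δ + cos φ cos δ sin H₀ = 2.2130×0.81004×0.39779 + 0.58637×0.91748×0.80079 = 0.713086 + 0.430811 = 1.143897.
Q̄ = (S₀/π) × [bracket] = (1361/π) × 1.143897 = 495.6 W/m².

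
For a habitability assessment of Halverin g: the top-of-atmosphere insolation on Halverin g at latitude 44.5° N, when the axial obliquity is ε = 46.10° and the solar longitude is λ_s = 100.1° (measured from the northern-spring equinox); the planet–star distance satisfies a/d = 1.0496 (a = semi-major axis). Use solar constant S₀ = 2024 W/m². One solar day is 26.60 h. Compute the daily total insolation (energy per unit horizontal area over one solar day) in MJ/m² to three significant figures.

Solar declination: sin δ = sin ε · sin λ_s = sin 46.10° × sin 100.1° = 0.70938, so δ = +45.185°.
cos H₀ = −tan(+44.5°) tan(+45.185°) = -0.9891, H₀ = 2.9935 rad.
Bracket: H₀ sin φ sin δ + cos φ cos δ sin H₀ = 2.9935×0.70091×0.70938 + 0.71325×0.70482×0.14751 = 1.488403 + 0.074155 = 1.562558.
Inverse-square distance factor (a/d)² = 1.0496² = 1.101660.
Q̄ = (S₀/π) × 1.101660 × [bracket] = (2024/π) × 1.101660 × 1.562558 = 1109.0 W/m².
Daily total = Q̄ × 26.60 h × 3600 s/h = 1109.0 × 26.60 × 3600 / 10⁶ = 106.2 MJ/m².

106 MJ/m²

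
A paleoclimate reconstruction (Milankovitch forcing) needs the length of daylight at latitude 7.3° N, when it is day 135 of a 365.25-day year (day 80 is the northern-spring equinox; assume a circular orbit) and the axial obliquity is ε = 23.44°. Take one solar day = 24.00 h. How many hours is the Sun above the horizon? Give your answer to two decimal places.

12.33 h

Solar longitude: λ_s = 360° × (135 − 80)/365.25 = 54.209°.
sin δ = sin 23.44° × sin 54.209° = 0.32267, so δ = +18.824°.
cos H₀ = −tan φ · tan δ = −tan(+7.3°) × tan(+18.824°) = -0.0437, so H₀ = 1.6145 rad = 92.50°.
Daylight = 2H₀/(2π) × 24.00 h = (1.6145/π) × 24.00 = 12.33 h.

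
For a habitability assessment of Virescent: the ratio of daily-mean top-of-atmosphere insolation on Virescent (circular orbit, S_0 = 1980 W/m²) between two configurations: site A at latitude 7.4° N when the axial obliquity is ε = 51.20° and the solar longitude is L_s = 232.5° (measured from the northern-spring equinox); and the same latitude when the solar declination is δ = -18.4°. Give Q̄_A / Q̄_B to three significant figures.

Q̄_A / Q̄_B ≈ 0.750

— Configuration A (ϕ=+7.4°):
Solar declination: sin δ = sin ε · sin L_s = sin 51.20° × sin 232.5° = -0.61829, so δ = -38.191°.
cos h₀ = −tan(+7.4°) tan(-38.191°) = 0.1022, h₀ = 1.4684 rad.
Bracket: h₀ sin ϕ sin δ + cos ϕ cos δ sin h₀ = 1.4684×0.12880×-0.61829 + 0.99167×0.78595×0.99477 = -0.116937 + 0.775327 = 0.658390.
Q̄ = (S_0/π) × [bracket] = (1980/π) × 0.658390 = 414.95 W/m².
— Configuration B (ϕ=+7.4°):
cos h₀ = −tan(+7.4°) tan(-18.400°) = 0.0432, h₀ = 1.5276 rad.
Bracket: h₀ sin ϕ sin δ + cos ϕ cos δ sin h₀ = 1.5276×0.12880×-0.31565 + 0.99167×0.94888×0.99907 = -0.062106 + 0.940101 = 0.877995.
Q̄ = (S_0/π) × [bracket] = (1980/π) × 0.877995 = 553.36 W/m².
Ratio Q̄_A / Q̄_B = 414.95 / 553.36 = 0.7499.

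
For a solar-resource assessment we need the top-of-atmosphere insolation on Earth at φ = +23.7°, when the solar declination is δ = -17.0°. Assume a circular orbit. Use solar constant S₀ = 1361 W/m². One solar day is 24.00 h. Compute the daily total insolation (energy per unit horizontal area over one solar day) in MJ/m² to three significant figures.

26.2 MJ/m²

cos H₀ = −tan(+23.7°) tan(-17.000°) = 0.1342, H₀ = 1.4362 rad.
Bracket: H₀ sin φ sin δ + cos φ cos δ sin H₀ = 1.4362×0.40195×-0.29237 + 0.91566×0.95630×0.99095 = -0.168780 + 0.867721 = 0.698941.
Q̄ = (S₀/π) × [bracket] = (1361/π) × 0.698941 = 302.80 W/m².
Daily total = Q̄ × 24.00 h × 3600 s/h = 302.80 × 24.00 × 3600 / 10⁶ = 26.16 MJ/m².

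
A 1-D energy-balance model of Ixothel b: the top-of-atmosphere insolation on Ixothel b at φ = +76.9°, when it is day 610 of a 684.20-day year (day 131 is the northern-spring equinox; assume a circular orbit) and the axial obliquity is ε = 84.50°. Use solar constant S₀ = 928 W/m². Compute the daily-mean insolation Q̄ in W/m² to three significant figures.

Q̄ ≈ 0.00 W/m²

Solar longitude: λ_s = 360° × (610 − 131)/684.20 = 252.032°.
sin δ = sin 84.50° × sin 252.032° = -0.94685, so δ = -71.235°.
cos H₀ = −tan(+76.9°) tan(-71.235°) = 12.6486 ≥ 1 ⇒ polar night, H₀ = 0 and Q̄ = 0.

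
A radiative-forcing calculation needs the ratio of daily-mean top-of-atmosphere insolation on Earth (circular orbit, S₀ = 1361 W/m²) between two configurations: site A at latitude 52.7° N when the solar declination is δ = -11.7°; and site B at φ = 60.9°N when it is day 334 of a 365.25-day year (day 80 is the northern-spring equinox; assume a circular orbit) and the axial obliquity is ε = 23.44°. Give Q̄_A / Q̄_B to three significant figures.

Q̄_A / Q̄_B ≈ 5.85

— Configuration A (φ=+52.7°):
cos H₀ = −tan(+52.7°) tan(-11.700°) = 0.2718, H₀ = 1.2955 rad.
Bracket: H₀ sin φ sin δ + cos φ cos δ sin H₀ = 1.2955×0.79547×-0.20279 + 0.60599×0.97922×0.96234 = -0.208981 + 0.571050 = 0.362069.
Q̄ = (S₀/π) × [bracket] = (1361/π) × 0.362069 = 156.86 W/m².
— Configuration B (φ=+60.9°):
Solar longitude: λ_s = 360° × (334 − 80)/365.25 = 250.349°.
sin δ = sin 23.44° × sin 250.349° = -0.37462, so δ = -22.001°.
cos H₀ = −tan(+60.9°) tan(-22.001°) = 0.7259, H₀ = 0.7584 rad.
Bracket: H₀ sin φ sin δ + cos φ cos δ sin H₀ = 0.7584×0.87377×-0.37462 + 0.48634×0.92718×0.68777 = -0.248248 + 0.310132 = 0.061884.
Q̄ = (S₀/π) × [bracket] = (1361/π) × 0.061884 = 26.809 W/m².
Ratio Q̄_A / Q̄_B = 156.86 / 26.809 = 5.851.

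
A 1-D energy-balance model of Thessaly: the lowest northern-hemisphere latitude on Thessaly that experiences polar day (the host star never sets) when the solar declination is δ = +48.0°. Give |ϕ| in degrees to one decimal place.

|ϕ| = 42.0°

Polar day requires cos h₀ = −tan ϕ tan δ ≤ −1, i.e. tan ϕ tan δ ≥ 1.
The boundary is |tan ϕ| · |tan δ| = 1, so |ϕ| = 90° − |δ| = 90° − 48.0° = 42.0° in the northern hemisphere.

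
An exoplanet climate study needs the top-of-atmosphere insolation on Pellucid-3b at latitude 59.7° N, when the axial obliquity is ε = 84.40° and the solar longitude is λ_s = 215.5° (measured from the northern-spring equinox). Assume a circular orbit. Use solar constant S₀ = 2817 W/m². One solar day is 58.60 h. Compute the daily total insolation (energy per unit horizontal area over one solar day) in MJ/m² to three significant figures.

0.00 MJ/m²

Solar declination: sin δ = sin ε · sin λ_s = sin 84.40° × sin 215.5° = -0.57793, so δ = -35.305°.
cos H₀ = −tan(+59.7°) tan(-35.305°) = 1.2119 ≥ 1 ⇒ polar night, H₀ = 0 and Q̄ = 0.
Daily total = Q̄ × 58.60 h × 3600 s/h = 0.00 MJ/m².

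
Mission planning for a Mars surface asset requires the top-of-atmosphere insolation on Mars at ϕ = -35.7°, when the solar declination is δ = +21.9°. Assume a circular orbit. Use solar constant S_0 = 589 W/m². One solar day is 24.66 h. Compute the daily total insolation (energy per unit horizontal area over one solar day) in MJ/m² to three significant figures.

7.38 MJ/m²

cos h₀ = −tan(-35.7°) tan(+21.900°) = 0.2889, h₀ = 1.2778 rad.
Bracket: h₀ sin ϕ sin δ + cos ϕ cos δ sin h₀ = 1.2778×-0.58354×0.37299 + 0.81208×0.92784×0.95737 = -0.278119 + 0.721359 = 0.443240.
Q̄ = (S_0/π) × [bracket] = (589/π) × 0.443240 = 83.101 W/m².
Daily total = Q̄ × 24.66 h × 3600 s/h = 83.101 × 24.66 × 3600 / 10⁶ = 7.377 MJ/m².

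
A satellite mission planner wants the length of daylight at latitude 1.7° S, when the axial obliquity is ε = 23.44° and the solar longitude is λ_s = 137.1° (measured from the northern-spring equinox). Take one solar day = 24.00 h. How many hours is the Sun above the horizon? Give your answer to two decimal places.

11.94 h

Solar declination: sin δ = sin ε · sin λ_s = sin 23.44° × sin 137.1° = 0.27078, so δ = +15.711°.
cos H₀ = −tan φ · tan δ = −tan(-1.7°) × tan(+15.711°) = 0.0083, so H₀ = 1.5624 rad = 89.52°.
Daylight = 2H₀/(2π) × 24.00 h = (1.5624/π) × 24.00 = 11.94 h.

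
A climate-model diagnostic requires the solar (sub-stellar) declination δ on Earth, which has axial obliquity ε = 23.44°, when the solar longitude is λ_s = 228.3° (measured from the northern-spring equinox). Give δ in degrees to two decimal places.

δ = -17.28°

sin δ = sin ε · sin λ_s = sin 23.44° × sin 228.3° = -0.297004.
δ = arcsin(-0.297004) = -17.28°.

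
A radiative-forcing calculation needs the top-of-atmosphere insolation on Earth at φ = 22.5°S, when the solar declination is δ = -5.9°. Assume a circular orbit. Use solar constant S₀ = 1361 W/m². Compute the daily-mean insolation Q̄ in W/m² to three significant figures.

Q̄ ≈ 425 W/m²

cos H₀ = −tan(-22.5°) tan(-5.900°) = -0.0428, H₀ = 1.6136 rad.
Bracket: H₀ sin φ sin δ + cos φ cos δ sin H₀ = 1.6136×-0.38268×-0.10279 + 0.92388×0.99470×0.99908 = 0.063472 + 0.918138 = 0.981610.
Q̄ = (S₀/π) × [bracket] = (1361/π) × 0.981610 = 425.3 W/m².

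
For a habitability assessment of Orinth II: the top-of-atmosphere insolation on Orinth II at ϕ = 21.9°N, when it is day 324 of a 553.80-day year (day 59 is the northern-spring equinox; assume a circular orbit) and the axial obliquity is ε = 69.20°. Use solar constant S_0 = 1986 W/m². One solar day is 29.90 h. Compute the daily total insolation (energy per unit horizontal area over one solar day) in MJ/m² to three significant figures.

67.7 MJ/m²

Solar longitude: L_s = 360° × (324 − 59)/553.80 = 172.264°.
sin δ = sin 69.20° × sin 172.264° = 0.12583, so δ = +7.229°.
cos h₀ = −tan(+21.9°) tan(+7.229°) = -0.0510, h₀ = 1.6218 rad.
Bracket: h₀ sin ϕ sin δ + cos ϕ cos δ sin h₀ = 1.6218×0.37299×0.12583 + 0.92784×0.99205×0.99870 = 0.076116 + 0.919267 = 0.995383.
Q̄ = (S_0/π) × [bracket] = (1986/π) × 0.995383 = 629.24 W/m².
Daily total = Q̄ × 29.90 h × 3600 s/h = 629.24 × 29.90 × 3600 / 10⁶ = 67.73 MJ/m².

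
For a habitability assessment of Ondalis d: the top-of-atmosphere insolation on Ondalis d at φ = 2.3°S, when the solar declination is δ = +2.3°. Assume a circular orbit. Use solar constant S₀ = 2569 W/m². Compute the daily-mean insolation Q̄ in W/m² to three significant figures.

Q̄ ≈ 814 W/m²

cos H₀ = −tan(-2.3°) tan(+2.300°) = 0.0016, H₀ = 1.5692 rad.
Bracket: H₀ sin φ sin δ + cos φ cos δ sin H₀ = 1.5692×-0.04013×0.04013 + 0.99919×0.99919×1.00000 = -0.002527 + 0.998381 = 0.995854.
Q̄ = (S₀/π) × [bracket] = (2569/π) × 0.995854 = 814.3 W/m².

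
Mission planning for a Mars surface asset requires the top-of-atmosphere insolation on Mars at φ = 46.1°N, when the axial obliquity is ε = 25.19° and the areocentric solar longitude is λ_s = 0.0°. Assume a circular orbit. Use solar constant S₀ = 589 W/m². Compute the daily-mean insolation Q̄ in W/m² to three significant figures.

sin δ = sin 25.19° × sin 0.0° = 0.00000, so δ = +0.000°.
cos H₀ = −tan(+46.1°) tan(+0.000°) = -0.0000, H₀ = 1.5708 rad.
Bracket: H₀ sin φ sin δ + cos φ cos δ sin H₀ = 1.5708×0.72055×0.00000 + 0.69340×1.00000×1.00000 = 0.000000 + 0.693400 = 0.693400.
Q̄ = (S₀/π) × [bracket] = (589/π) × 0.693400 = 130.0 W/m².

Q̄ ≈ 130 W/m²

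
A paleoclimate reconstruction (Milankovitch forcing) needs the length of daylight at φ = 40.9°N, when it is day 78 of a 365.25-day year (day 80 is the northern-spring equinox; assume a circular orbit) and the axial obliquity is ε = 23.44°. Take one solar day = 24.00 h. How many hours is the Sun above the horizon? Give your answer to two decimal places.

Solar longitude: λ_s = 360° × (78 − 80)/365.25 = -1.971°, i.e. -1.971° + 360° = 358.029°.
sin δ = sin 23.44° × sin 358.029° = -0.01368, so δ = -0.784°.
cos H₀ = −tan φ · tan δ = −tan(+40.9°) × tan(-0.784°) = 0.0119, so H₀ = 1.5589 rad = 89.32°.
Daylight = 2H₀/(2π) × 24.00 h = (1.5589/π) × 24.00 = 11.91 h.

11.91 h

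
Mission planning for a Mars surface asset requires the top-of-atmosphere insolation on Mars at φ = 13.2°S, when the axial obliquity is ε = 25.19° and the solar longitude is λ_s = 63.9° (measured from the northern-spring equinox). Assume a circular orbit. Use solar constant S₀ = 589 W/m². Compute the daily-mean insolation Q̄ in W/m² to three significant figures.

Solar declination: sin δ = sin ε · sin λ_s = sin 25.19° × sin 63.9° = 0.38222, so δ = +22.471°.
cos H₀ = −tan(-13.2°) tan(+22.471°) = 0.0970, H₀ = 1.4736 rad.
Bracket: H₀ sin φ sin δ + cos φ cos δ sin H₀ = 1.4736×-0.22835×0.38222 + 0.97358×0.92407×0.99528 = -0.128616 + 0.895410 = 0.766794.
Q̄ = (S₀/π) × [bracket] = (589/π) × 0.766794 = 143.8 W/m².

Q̄ ≈ 144 W/m²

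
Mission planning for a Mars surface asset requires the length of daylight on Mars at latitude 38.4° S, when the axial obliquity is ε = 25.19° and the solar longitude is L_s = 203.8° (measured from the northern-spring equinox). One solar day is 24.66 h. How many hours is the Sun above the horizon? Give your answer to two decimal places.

Solar declination: sin δ = sin ε · sin L_s = sin 25.19° × sin 203.8° = -0.17176, so δ = -9.890°.
cos h₀ = −tan ϕ · tan δ = −tan(-38.4°) × tan(-9.890°) = -0.1382, so h₀ = 1.7094 rad = 97.94°.
Daylight = 2h₀/(2π) × 24.66 h = (1.7094/π) × 24.66 = 13.42 h.

13.42 h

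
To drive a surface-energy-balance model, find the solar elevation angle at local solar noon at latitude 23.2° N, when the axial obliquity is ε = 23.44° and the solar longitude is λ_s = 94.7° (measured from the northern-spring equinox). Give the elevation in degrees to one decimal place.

89.8°

Solar declination: sin δ = sin ε · sin λ_s = sin 23.44° × sin 94.7° = 0.39645, so δ = +23.356°.
At local noon the hour angle is zero, so the zenith angle equals |φ − δ| = |+23.2° − (+23.356°)| = 0.156°.
Elevation = 90° − 0.156° = 89.8°.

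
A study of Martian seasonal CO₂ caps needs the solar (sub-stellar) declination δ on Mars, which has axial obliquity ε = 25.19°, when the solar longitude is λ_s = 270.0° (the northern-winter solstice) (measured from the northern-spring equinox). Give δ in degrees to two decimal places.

sin δ = sin ε · sin λ_s = sin 25.19° × sin 270.0° = -0.425621.
δ = arcsin(-0.425621) = -25.19°.

δ = -25.19°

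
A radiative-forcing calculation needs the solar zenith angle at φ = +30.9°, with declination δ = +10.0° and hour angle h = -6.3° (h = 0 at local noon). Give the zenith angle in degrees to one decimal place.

cos θ_z = sin φ sin δ + cos φ cos δ cos h = 0.089176 + 0.839926 = 0.929102.
θ_z = arccos(0.929102) = 21.7°.

θ_z = 21.7°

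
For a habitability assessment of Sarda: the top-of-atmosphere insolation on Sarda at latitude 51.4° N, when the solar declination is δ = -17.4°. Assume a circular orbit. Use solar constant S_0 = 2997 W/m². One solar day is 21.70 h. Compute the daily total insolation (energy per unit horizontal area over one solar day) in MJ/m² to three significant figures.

cos h₀ = −tan(+51.4°) tan(-17.400°) = 0.3926, h₀ = 1.1674 rad.
Bracket: h₀ sin ϕ sin δ + cos ϕ cos δ sin h₀ = 1.1674×0.78152×-0.29904 + 0.62388×0.95424×0.91972 = -0.272828 + 0.547538 = 0.274710.
Q̄ = (S_0/π) × [bracket] = (2997/π) × 0.274710 = 262.07 W/m².
Daily total = Q̄ × 21.70 h × 3600 s/h = 262.07 × 21.70 × 3600 / 10⁶ = 20.47 MJ/m².

20.5 MJ/m²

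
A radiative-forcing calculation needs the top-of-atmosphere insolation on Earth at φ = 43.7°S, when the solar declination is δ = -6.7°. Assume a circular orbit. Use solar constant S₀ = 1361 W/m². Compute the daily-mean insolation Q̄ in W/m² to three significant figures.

Q̄ ≈ 368 W/m²

cos H₀ = −tan(-43.7°) tan(-6.700°) = -0.1123, H₀ = 1.6833 rad.
Bracket: H₀ sin φ sin δ + cos φ cos δ sin H₀ = 1.6833×-0.69088×-0.11667 + 0.72297×0.99317×0.99368 = 0.135682 + 0.713494 = 0.849176.
Q̄ = (S₀/π) × [bracket] = (1361/π) × 0.849176 = 367.9 W/m².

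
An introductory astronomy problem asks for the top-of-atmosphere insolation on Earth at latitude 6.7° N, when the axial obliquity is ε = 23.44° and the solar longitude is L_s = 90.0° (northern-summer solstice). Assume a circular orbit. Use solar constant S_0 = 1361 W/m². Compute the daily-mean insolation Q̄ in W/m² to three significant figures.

Solar declination: sin δ = sin ε · sin L_s = sin 23.44° × sin 90.0° = 0.39779, so δ = +23.440°.
cos h₀ = −tan(+6.7°) tan(+23.440°) = -0.0509, h₀ = 1.6218 rad.
Bracket: h₀ sin ϕ sin δ + cos ϕ cos δ sin h₀ = 1.6218×0.11667×0.39779 + 0.99317×0.91748×0.99870 = 0.075268 + 0.910029 = 0.985297.
Q̄ = (S_0/π) × [bracket] = (1361/π) × 0.985297 = 426.9 W/m².

Q̄ ≈ 427 W/m²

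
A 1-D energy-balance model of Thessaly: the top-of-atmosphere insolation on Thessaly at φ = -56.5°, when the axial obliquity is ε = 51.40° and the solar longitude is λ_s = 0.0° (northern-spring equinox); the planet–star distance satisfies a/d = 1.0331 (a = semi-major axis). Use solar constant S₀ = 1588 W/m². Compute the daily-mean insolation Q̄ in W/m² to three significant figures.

Solar declination: sin δ = sin ε · sin λ_s = sin 51.40° × sin 0.0° = 0.00000, so δ = +0.000°.
cos H₀ = −tan(-56.5°) tan(+0.000°) = 0.0000, H₀ = 1.5708 rad.
Bracket: H₀ sin φ sin δ + cos φ cos δ sin H₀ = 1.5708×-0.83389×0.00000 + 0.55194×1.00000×1.00000 = -0.000000 + 0.551940 = 0.551940.
Inverse-square distance factor (a/d)² = 1.0331² = 1.067296.
Q̄ = (S₀/π) × 1.067296 × [bracket] = (1588/π) × 1.067296 × 0.551940 = 297.8 W/m².

Q̄ ≈ 298 W/m²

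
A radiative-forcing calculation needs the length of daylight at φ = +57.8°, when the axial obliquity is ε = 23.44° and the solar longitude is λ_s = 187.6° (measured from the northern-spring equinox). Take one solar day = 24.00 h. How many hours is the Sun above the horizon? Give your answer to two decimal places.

Solar declination: sin δ = sin ε · sin λ_s = sin 23.44° × sin 187.6° = -0.05261, so δ = -3.016°.
cos H₀ = −tan φ · tan δ = −tan(+57.8°) × tan(-3.016°) = 0.0837, so H₀ = 1.4870 rad = 85.20°.
Daylight = 2H₀/(2π) × 24.00 h = (1.4870/π) × 24.00 = 11.36 h.

11.36 h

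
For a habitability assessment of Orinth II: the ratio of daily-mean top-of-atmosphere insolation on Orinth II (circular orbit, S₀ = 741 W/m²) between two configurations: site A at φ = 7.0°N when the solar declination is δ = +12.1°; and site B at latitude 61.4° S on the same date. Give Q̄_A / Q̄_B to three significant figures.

— Configuration A (φ=+7.0°):
cos H₀ = −tan(+7.0°) tan(+12.100°) = -0.0263, H₀ = 1.5971 rad.
Bracket: H₀ sin φ sin δ + cos φ cos δ sin H₀ = 1.5971×0.12187×0.20962 + 0.99255×0.97778×0.99965 = 0.040800 + 0.970156 = 1.010956.
Q̄ = (S₀/π) × [bracket] = (741/π) × 1.010956 = 238.45 W/m².
— Configuration B (φ=-61.4°):
cos H₀ = −tan(-61.4°) tan(+12.100°) = 0.3932, H₀ = 1.1667 rad.
Bracket: H₀ sin φ sin δ + cos φ cos δ sin H₀ = 1.1667×-0.87798×0.20962 + 0.47869×0.97778×0.91945 = -0.214722 + 0.430352 = 0.215630.
Q̄ = (S₀/π) × [bracket] = (741/π) × 0.215630 = 50.860 W/m².
Ratio Q̄_A / Q̄_B = 238.45 / 50.860 = 4.688.

Q̄_A / Q̄_B ≈ 4.69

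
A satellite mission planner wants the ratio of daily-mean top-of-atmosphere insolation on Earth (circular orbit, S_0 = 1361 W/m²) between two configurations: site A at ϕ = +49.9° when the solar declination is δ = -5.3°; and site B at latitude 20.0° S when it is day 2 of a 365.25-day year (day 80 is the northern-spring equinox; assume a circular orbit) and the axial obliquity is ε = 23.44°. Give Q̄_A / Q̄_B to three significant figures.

Q̄_A / Q̄_B ≈ 0.493

— Configuration A (ϕ=+49.9°):
cos h₀ = −tan(+49.9°) tan(-5.300°) = 0.1102, h₀ = 1.4604 rad.
Bracket: h₀ sin ϕ sin δ + cos ϕ cos δ sin h₀ = 1.4604×0.76492×-0.09237 + 0.64412×0.99572×0.99391 = -0.103186 + 0.637457 = 0.534271.
Q̄ = (S_0/π) × [bracket] = (1361/π) × 0.534271 = 231.46 W/m².
— Configuration B (ϕ=-20.0°):
Solar longitude: L_s = 360° × (2 − 80)/365.25 = -76.879°, i.e. -76.879° + 360° = 283.121°.
sin δ = sin 23.44° × sin 283.121° = -0.38740, so δ = -22.793°.
cos h₀ = −tan(-20.0°) tan(-22.793°) = -0.1529, h₀ = 1.7243 rad.
Bracket: h₀ sin ϕ sin δ + cos ϕ cos δ sin h₀ = 1.7243×-0.34202×-0.38740 + 0.93969×0.92191×0.98823 = 0.228467 + 0.856113 = 1.084580.
Q̄ = (S_0/π) × [bracket] = (1361/π) × 1.084580 = 469.86 W/m².
Ratio Q̄_A / Q̄_B = 231.46 / 469.86 = 0.4926.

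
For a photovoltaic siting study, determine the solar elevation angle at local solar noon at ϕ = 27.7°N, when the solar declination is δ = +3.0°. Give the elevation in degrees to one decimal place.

At local noon the hour angle is zero, so the zenith angle equals |ϕ − δ| = |+27.7° − (+3.000°)| = 24.700°.
Elevation = 90° − 24.700° = 65.3°.

65.3°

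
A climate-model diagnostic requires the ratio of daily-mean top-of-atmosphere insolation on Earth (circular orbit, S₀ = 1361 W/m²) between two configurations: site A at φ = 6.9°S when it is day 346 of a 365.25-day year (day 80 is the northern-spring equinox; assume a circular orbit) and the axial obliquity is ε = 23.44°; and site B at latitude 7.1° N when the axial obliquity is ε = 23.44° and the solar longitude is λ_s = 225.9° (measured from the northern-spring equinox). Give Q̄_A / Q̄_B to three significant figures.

Q̄_A / Q̄_B ≈ 1.10

— Configuration A (φ=-6.9°):
Solar longitude: λ_s = 360° × (346 − 80)/365.25 = 262.177°.
sin δ = sin 23.44° × sin 262.177° = -0.39409, so δ = -23.209°.
cos H₀ = −tan(-6.9°) tan(-23.209°) = -0.0519, H₀ = 1.6227 rad.
Bracket: H₀ sin φ sin δ + cos φ cos δ sin H₀ = 1.6227×-0.12014×-0.39409 + 0.99276×0.91907×0.99865 = 0.076828 + 0.911184 = 0.988012.
Q̄ = (S₀/π) × [bracket] = (1361/π) × 0.988012 = 428.03 W/m².
— Configuration B (φ=+7.1°):
Solar declination: sin δ = sin ε · sin λ_s = sin 23.44° × sin 225.9° = -0.28566, so δ = -16.598°.
cos H₀ = −tan(+7.1°) tan(-16.598°) = 0.0371, H₀ = 1.5337 rad.
Bracket: H₀ sin φ sin δ + cos φ cos δ sin H₀ = 1.5337×0.12360×-0.28566 + 0.99233×0.95833×0.99931 = -0.054151 + 0.950323 = 0.896172.
Q̄ = (S₀/π) × [bracket] = (1361/π) × 0.896172 = 388.24 W/m².
Ratio Q̄_A / Q̄_B = 428.03 / 388.24 = 1.102.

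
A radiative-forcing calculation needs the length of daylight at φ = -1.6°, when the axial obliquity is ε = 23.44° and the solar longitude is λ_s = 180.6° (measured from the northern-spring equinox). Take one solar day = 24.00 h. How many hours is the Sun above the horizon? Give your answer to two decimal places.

Solar declination: sin δ = sin ε · sin λ_s = sin 23.44° × sin 180.6° = -0.00417, so δ = -0.239°.
cos H₀ = −tan φ · tan δ = −tan(-1.6°) × tan(-0.239°) = -0.0001, so H₀ = 1.5709 rad = 90.01°.
Daylight = 2H₀/(2π) × 24.00 h = (1.5709/π) × 24.00 = 12.00 h.

12.00 h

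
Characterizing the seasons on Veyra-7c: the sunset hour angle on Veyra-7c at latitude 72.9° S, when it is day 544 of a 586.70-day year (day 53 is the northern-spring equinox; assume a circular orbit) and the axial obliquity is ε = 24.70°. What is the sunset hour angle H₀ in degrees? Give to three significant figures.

H₀ = 180°

Solar longitude: λ_s = 360° × (544 − 53)/586.70 = 301.278°.
sin δ = sin 24.70° × sin 301.278° = -0.35713, so δ = -20.924°.
Sunrise equation: cos H₀ = −tan φ · tan δ = -1.2428 ≤ −1, so the host star never sets (polar day) and H₀ = π.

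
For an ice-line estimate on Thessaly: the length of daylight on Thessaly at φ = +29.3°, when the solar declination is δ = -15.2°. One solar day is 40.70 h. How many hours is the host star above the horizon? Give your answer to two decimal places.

18.37 h

cos H₀ = −tan φ · tan δ = −tan(+29.3°) × tan(-15.200°) = 0.1525, so H₀ = 1.4177 rad = 81.23°.
Daylight = 2H₀/(2π) × 40.70 h = (1.4177/π) × 40.70 = 18.37 h.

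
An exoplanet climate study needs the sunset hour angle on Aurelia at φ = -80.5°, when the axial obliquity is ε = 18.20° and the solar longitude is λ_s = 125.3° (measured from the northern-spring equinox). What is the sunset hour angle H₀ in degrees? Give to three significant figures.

Solar declination: sin δ = sin ε · sin λ_s = sin 18.20° × sin 125.3° = 0.25491, so δ = +14.768°.
cos H₀ = −tan φ · tan δ = 1.5753 ≥ 1, so the host star never rises (polar night) and H₀ = 0.

H₀ = 0.00°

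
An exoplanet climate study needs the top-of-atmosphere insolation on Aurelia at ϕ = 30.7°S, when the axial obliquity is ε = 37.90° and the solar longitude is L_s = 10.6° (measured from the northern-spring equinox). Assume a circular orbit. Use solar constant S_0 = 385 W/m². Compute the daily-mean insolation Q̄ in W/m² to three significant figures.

Q̄ ≈ 93.8 W/m²

Solar declination: sin δ = sin ε · sin L_s = sin 37.90° × sin 10.6° = 0.11300, so δ = +6.488°.
cos h₀ = −tan(-30.7°) tan(+6.488°) = 0.0675, h₀ = 1.5032 rad.
Bracket: h₀ sin ϕ sin δ + cos ϕ cos δ sin h₀ = 1.5032×-0.51054×0.11300 + 0.85985×0.99360×0.99772 = -0.086721 + 0.852399 = 0.765678.
Q̄ = (S_0/π) × [bracket] = (385/π) × 0.765678 = 93.83 W/m².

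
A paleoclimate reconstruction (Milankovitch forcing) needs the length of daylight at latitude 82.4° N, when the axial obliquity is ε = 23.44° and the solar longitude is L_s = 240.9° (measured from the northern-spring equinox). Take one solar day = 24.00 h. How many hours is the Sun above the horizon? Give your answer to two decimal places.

Solar declination: sin δ = sin ε · sin L_s = sin 23.44° × sin 240.9° = -0.34758, so δ = -20.339°.
cos h₀ = −tan ϕ · tan δ = 2.7782 ≥ 1, so the Sun never rises (polar night) and h₀ = 0.
Daylight = 2h₀/(2π) × 24.00 h = (0.0000/π) × 24.00 = 0.00 h.

0.00 h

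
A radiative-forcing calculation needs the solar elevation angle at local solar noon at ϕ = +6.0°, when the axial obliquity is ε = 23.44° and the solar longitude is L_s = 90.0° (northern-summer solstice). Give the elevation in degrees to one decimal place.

Solar declination: sin δ = sin ε · sin L_s = sin 23.44° × sin 90.0° = 0.39779, so δ = +23.440°.
At local noon the hour angle is zero, so the zenith angle equals |ϕ − δ| = |+6.0° − (+23.440°)| = 17.440°.
Elevation = 90° − 17.440° = 72.6°.

72.6°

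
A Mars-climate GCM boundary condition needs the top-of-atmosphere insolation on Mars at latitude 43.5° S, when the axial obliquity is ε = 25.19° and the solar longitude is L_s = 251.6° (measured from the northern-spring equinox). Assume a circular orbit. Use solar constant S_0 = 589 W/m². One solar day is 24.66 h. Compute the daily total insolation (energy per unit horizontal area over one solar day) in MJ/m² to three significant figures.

19.3 MJ/m²

Solar declination: sin δ = sin ε · sin L_s = sin 25.19° × sin 251.6° = -0.40386, so δ = -23.820°.
cos h₀ = −tan(-43.5°) tan(-23.820°) = -0.4189, h₀ = 2.0031 rad.
Bracket: h₀ sin ϕ sin δ + cos ϕ cos δ sin h₀ = 2.0031×-0.68835×-0.40386 + 0.72537×0.91482×0.90802 = 0.556856 + 0.602547 = 1.159403.
Q̄ = (S_0/π) × [bracket] = (589/π) × 1.159403 = 217.37 W/m².
Daily total = Q̄ × 24.66 h × 3600 s/h = 217.37 × 24.66 × 3600 / 10⁶ = 19.30 MJ/m².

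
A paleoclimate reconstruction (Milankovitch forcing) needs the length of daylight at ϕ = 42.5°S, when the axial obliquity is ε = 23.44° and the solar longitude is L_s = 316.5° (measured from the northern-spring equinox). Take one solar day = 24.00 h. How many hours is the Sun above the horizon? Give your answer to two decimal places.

Solar declination: sin δ = sin ε · sin L_s = sin 23.44° × sin 316.5° = -0.27382, so δ = -15.892°.
cos h₀ = −tan ϕ · tan δ = −tan(-42.5°) × tan(-15.892°) = -0.2609, so h₀ = 1.8347 rad = 105.12°.
Daylight = 2h₀/(2π) × 24.00 h = (1.8347/π) × 24.00 = 14.02 h.

14.02 h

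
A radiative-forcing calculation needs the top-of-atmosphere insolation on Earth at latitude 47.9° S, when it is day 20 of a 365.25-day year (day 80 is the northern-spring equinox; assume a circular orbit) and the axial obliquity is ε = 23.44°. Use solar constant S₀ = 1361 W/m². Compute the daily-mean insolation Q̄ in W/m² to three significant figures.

Solar longitude: λ_s = 360° × (20 − 80)/365.25 = -59.138°, i.e. -59.138° + 360° = 300.862°.
sin δ = sin 23.44° × sin 300.862° = -0.34146, so δ = -19.966°.
cos H₀ = −tan(-47.9°) tan(-19.966°) = -0.4021, H₀ = 1.9846 rad.
Bracket: H₀ sin φ sin δ + cos φ cos δ sin H₀ = 1.9846×-0.74198×-0.34146 + 0.67043×0.93990×0.91561 = 0.502811 + 0.576960 = 1.079771.
Q̄ = (S₀/π) × [bracket] = (1361/π) × 1.079771 = 467.8 W/m².

Q̄ ≈ 468 W/m²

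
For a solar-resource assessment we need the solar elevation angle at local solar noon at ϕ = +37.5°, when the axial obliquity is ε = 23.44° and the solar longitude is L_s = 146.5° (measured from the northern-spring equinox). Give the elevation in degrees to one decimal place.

Solar declination: sin δ = sin ε · sin L_s = sin 23.44° × sin 146.5° = 0.21955, so δ = +12.683°.
At local noon the hour angle is zero, so the zenith angle equals |ϕ − δ| = |+37.5° − (+12.683°)| = 24.817°.
Elevation = 90° − 24.817° = 65.2°.

65.2°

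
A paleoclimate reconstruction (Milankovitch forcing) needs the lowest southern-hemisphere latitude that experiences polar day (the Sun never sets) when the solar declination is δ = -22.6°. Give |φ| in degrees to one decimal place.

Polar day requires cos H₀ = −tan φ tan δ ≤ −1, i.e. tan φ tan δ ≥ 1.
The boundary is |tan φ| · |tan δ| = 1, so |φ| = 90° − |δ| = 90° − 22.6° = 67.4° in the southern hemisphere.

|φ| = 67.4°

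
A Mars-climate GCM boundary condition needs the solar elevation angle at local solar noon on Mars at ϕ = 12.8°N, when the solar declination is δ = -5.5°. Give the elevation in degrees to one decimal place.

71.7°

At local noon the hour angle is zero, so the zenith angle equals |ϕ − δ| = |+12.8° − (-5.500°)| = 18.300°.
Elevation = 90° − 18.300° = 71.7°.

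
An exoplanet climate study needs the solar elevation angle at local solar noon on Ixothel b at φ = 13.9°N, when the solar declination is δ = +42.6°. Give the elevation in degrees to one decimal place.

At local noon the hour angle is zero, so the zenith angle equals |φ − δ| = |+13.9° − (+42.600°)| = 28.700°.
Elevation = 90° − 28.700° = 61.3°.

61.3°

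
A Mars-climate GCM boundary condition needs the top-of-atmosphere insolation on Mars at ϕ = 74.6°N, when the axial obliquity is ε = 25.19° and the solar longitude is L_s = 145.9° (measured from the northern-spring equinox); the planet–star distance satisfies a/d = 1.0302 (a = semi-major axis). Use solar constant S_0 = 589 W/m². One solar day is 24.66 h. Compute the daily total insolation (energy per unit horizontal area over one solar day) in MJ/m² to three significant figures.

12.9 MJ/m²

Solar declination: sin δ = sin ε · sin L_s = sin 25.19° × sin 145.9° = 0.23862, so δ = +13.805°.
cos h₀ = −tan(+74.6°) tan(+13.805°) = -0.8921, h₀ = 2.6727 rad.
Bracket: h₀ sin ϕ sin δ + cos ϕ cos δ sin h₀ = 2.6727×0.96410×0.23862 + 0.26556×0.97111×0.45189 = 0.614864 + 0.116537 = 0.731401.
Inverse-square distance factor (a/d)² = 1.0302² = 1.061312.
Q̄ = (S_0/π) × 1.061312 × [bracket] = (589/π) × 1.061312 × 0.731401 = 145.53 W/m².
Daily total = Q̄ × 24.66 h × 3600 s/h = 145.53 × 24.66 × 3600 / 10⁶ = 12.92 MJ/m².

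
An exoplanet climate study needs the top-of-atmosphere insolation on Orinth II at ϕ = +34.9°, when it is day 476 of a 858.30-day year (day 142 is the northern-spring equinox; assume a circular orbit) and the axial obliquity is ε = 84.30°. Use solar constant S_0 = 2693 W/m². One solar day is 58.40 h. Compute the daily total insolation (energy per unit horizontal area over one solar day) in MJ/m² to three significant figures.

Solar longitude: L_s = 360° × (476 − 142)/858.30 = 140.091°.
sin δ = sin 84.30° × sin 140.091° = 0.63840, so δ = +39.673°.
cos h₀ = −tan(+34.9°) tan(+39.673°) = -0.5786, h₀ = 2.1878 rad.
Bracket: h₀ sin ϕ sin δ + cos ϕ cos δ sin h₀ = 2.1878×0.57215×0.63840 + 0.82015×0.76971×0.81561 = 0.799117 + 0.514876 = 1.313993.
Q̄ = (S_0/π) × [bracket] = (2693/π) × 1.313993 = 1126.4 W/m².
Daily total = Q̄ × 58.40 h × 3600 s/h = 1126.4 × 58.40 × 3600 / 10⁶ = 236.8 MJ/m².

237 MJ/m²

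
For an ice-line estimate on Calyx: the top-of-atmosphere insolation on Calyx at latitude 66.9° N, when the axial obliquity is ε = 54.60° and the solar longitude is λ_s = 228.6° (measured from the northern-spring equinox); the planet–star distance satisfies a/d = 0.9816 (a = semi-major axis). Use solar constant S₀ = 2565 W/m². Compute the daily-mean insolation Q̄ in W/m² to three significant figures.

Q̄ ≈ 0.00 W/m²

Solar declination: sin δ = sin ε · sin λ_s = sin 54.60° × sin 228.6° = -0.61144, so δ = -37.693°.
cos H₀ = −tan(+66.9°) tan(-37.693°) = 1.8116 ≥ 1 ⇒ polar night, H₀ = 0 and Q̄ = 0.
Inverse-square distance factor (a/d)² = 0.9816² = 0.963539.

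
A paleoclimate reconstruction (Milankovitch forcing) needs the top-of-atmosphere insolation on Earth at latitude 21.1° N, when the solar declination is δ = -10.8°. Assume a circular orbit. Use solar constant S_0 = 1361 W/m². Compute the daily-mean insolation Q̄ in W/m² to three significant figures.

Q̄ ≈ 352 W/m²

cos h₀ = −tan(+21.1°) tan(-10.800°) = 0.0736, h₀ = 1.4971 rad.
Bracket: h₀ sin ϕ sin δ + cos ϕ cos δ sin h₀ = 1.4971×0.36000×-0.18738 + 0.93295×0.98229×0.99729 = -0.100990 + 0.913944 = 0.812954.
Q̄ = (S_0/π) × [bracket] = (1361/π) × 0.812954 = 352.2 W/m².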